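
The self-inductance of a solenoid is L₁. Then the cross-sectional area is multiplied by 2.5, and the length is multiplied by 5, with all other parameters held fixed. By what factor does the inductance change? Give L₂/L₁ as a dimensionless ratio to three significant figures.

L₂/L₁ = 0.500

For a solenoid, L ∝ μᵣN²A/ℓ.
L₂/L₁ = (2.5) × (5)^-1 = 0.500.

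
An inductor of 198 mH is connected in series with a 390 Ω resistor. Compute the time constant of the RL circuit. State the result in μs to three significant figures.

τ = L/R = (0.198 H)/(390 Ω) = 5.077×10^-4 s.

τ ≈ 508 μs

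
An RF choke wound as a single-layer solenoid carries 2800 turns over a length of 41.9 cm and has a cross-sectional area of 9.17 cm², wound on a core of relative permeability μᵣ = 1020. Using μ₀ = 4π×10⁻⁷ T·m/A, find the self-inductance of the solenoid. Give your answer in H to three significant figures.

A = 9.17 cm² = 9.170×10^-4 m².
For a long solenoid, L = μ₀μᵣN²A/ℓ.
L = (4π×10⁻⁷)(1020)(2800)²(9.170×10^-4)/(0.419 m) = 21.99 H.

L ≈ 22.0 H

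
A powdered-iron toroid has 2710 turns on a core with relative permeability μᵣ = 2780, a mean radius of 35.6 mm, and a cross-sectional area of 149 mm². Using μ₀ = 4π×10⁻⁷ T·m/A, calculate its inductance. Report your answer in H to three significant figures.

L ≈ 17.1 H

For a thin toroid, L = μ₀μᵣN²A/(2πR).
L = (4π×10⁻⁷)(2780)(2710)²(1.490×10^-4) / (2π×3.560×10^-2 m) = 17.09 H.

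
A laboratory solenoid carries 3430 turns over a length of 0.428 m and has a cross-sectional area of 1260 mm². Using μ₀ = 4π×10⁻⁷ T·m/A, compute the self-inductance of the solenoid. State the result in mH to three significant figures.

A = 1260 mm² = 1.260×10^-3 m².
For a long solenoid, L = μ₀N²A/ℓ.
L = (4π×10⁻⁷)(3430)²(1.260×10^-3)/(0.428 m) = 4.352×10^-2 H.

L ≈ 43.5 mH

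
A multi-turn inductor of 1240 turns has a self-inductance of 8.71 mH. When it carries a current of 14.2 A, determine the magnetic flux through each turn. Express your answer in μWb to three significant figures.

From L = NΦ_B/I, the flux per turn is Φ_B = LI/N.
Φ_B = (8.710×10^-3 H)(14.2 A)/1240 = 9.974×10^-5 Wb.

Φ_B ≈ 99.7 μWb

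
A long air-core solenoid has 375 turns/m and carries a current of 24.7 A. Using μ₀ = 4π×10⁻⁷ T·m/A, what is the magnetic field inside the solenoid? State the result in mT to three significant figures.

B ≈ 11.6 mT

Inside a long solenoid, B = μ₀nI.
B = (4π×10⁻⁷)(375 m⁻¹)(24.7 A) = 1.164×10^-2 T.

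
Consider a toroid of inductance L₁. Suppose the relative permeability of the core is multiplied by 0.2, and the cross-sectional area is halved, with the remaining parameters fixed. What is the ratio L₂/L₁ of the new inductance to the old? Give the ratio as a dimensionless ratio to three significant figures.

For a toroid, L ∝ μᵣN²A/R.
L₂/L₁ = (0.2) × (0.5) = 0.100.

L₂/L₁ = 0.100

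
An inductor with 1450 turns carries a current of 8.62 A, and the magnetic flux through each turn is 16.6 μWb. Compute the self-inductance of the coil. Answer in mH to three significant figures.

Self-inductance is defined by L = NΦ_B/I (flux linkage over current).
L = (1450)(1.660×10^-5 Wb)/(8.62 A) = 2.792×10^-3 H.

L ≈ 2.79 mH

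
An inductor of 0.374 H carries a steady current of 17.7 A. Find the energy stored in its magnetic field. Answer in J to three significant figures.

Stored magnetic energy: U = ½LI².
U = ½(0.374 H)(17.7 A)² = 58.59 J.

U ≈ 58.6 J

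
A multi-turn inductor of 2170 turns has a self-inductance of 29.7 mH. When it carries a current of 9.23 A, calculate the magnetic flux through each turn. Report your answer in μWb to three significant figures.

From L = NΦ_B/I, the flux per turn is Φ_B = LI/N.
Φ_B = (2.970×10^-2 H)(9.23 A)/2170 = 1.263×10^-4 Wb.

Φ_B ≈ 126 μWb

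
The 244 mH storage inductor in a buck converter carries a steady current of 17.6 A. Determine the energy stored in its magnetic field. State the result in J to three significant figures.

Stored magnetic energy: U = ½LI².
U = ½(0.244 H)(17.6 A)² = 37.79 J.

U ≈ 37.8 J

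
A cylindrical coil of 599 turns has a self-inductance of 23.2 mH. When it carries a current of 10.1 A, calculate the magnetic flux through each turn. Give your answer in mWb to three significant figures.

From L = NΦ_B/I, the flux per turn is Φ_B = LI/N.
Φ_B = (2.320×10^-2 H)(10.1 A)/599 = 3.912×10^-4 Wb.

Φ_B ≈ 0.391 mWb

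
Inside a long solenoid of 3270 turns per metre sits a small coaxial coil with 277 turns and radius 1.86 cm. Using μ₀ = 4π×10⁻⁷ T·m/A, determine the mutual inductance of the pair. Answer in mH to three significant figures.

M ≈ 1.24 mH

The outer solenoid produces a uniform field B₁ = μ₀n₁I₁ across the inner coil,
so the flux linkage is N₂Φ = N₂B₁A₂ = μ₀n₁N₂A₂·I₁, giving M = μ₀n₁N₂A₂.
A₂ = πr² = π(1.860×10^-2 m)² = 1.087×10^-3 m².
M = (4π×10⁻⁷)(3270)(277)(1.087×10^-3) = 1.237×10^-3 H.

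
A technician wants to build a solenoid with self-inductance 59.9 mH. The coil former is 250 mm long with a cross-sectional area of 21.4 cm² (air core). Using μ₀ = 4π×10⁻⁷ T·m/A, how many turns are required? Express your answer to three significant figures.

A = 21.4 cm² = 2.140×10^-3 m².
From L = μ₀N²A/ℓ, N = √(Lℓ / (μ₀A)).
N = √[(5.990×10^-2)(0.25) / ((4π×10⁻⁷)×2.140×10^-3)] = √(5.569×10^6) ≈ 2359.8.

N ≈ 2360 turns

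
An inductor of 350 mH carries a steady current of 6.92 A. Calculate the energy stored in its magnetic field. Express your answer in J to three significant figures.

Stored magnetic energy: U = ½LI².
U = ½(0.35 H)(6.92 A)² = 8.38 J.

U ≈ 8.38 J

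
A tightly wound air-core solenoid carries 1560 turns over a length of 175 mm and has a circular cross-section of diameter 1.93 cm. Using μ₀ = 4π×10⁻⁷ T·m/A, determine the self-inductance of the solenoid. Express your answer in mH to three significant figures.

L ≈ 5.11 mH

A = π(d/2)² = π(9.650×10^-3 m)² = 2.926×10^-4 m².
For a long solenoid, L = μ₀N²A/ℓ.
L = (4π×10⁻⁷)(1560)²(2.926×10^-4)/(0.175 m) = 5.112×10^-3 H.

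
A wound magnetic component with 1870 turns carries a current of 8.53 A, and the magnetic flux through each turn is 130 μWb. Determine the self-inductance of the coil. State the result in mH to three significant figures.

Self-inductance is defined by L = NΦ_B/I (flux linkage over current).
L = (1870)(1.300×10^-4 Wb)/(8.53 A) = 2.850×10^-2 H.

L ≈ 28.5 mH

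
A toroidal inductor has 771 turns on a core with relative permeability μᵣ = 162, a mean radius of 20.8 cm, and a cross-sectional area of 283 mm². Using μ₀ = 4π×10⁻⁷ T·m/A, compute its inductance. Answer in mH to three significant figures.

For a thin toroid, L = μ₀μᵣN²A/(2πR).
L = (4π×10⁻⁷)(162)(771)²(2.830×10^-4) / (2π×0.208 m) = 2.620×10^-2 H.

L ≈ 26.2 mH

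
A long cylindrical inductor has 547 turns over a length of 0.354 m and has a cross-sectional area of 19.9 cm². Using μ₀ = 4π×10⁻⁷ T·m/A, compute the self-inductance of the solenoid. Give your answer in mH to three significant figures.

A = 19.9 cm² = 1.990×10^-3 m².
For a long solenoid, L = μ₀N²A/ℓ.
L = (4π×10⁻⁷)(547)²(1.990×10^-3)/(0.354 m) = 2.114×10^-3 H.

L ≈ 2.11 mH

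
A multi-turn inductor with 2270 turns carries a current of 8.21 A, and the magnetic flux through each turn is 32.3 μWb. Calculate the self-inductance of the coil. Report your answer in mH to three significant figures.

Self-inductance is defined by L = NΦ_B/I (flux linkage over current).
L = (2270)(3.230×10^-5 Wb)/(8.21 A) = 8.931×10^-3 H.

L ≈ 8.93 mH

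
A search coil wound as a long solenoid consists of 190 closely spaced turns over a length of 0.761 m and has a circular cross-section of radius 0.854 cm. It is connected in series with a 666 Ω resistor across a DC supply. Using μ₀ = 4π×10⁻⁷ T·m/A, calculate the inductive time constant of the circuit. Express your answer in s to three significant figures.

A = πr² = π(8.540×10^-3 m)² = 2.291×10^-4 m².
L = μ₀N²A/ℓ = (4π×10⁻⁷)(190)²(2.291×10^-4)/(0.761) = 1.366×10^-5 H.
τ = L/R = (1.366×10^-5)/(666) = 2.051×10^-8 s.

τ ≈ 2.05e-08 s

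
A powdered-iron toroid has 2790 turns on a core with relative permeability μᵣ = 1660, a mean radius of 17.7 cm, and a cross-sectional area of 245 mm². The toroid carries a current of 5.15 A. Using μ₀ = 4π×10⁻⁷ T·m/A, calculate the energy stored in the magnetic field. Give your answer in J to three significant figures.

L = μ₀μᵣN²A/(2πR) = (4π×10⁻⁷)(1660)(2790)²(2.450×10^-4)/(2π×0.177) = 3.577 H.
U = ½LI² = ½(3.577)(5.15)² = 47.44 J.

U ≈ 47.4 J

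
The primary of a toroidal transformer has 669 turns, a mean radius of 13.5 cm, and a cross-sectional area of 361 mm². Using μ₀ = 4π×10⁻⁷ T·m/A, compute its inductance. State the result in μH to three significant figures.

L ≈ 239 μH

For a thin toroid, L = μ₀N²A/(2πR).
L = (4π×10⁻⁷)(669)²(3.610×10^-4) / (2π×0.135 m) = 2.394×10^-4 H.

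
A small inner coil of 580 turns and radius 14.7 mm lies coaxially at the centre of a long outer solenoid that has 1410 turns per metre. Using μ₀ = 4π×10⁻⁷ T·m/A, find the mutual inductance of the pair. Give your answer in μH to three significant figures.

The outer solenoid produces a uniform field B₁ = μ₀n₁I₁ across the inner coil,
so the flux linkage is N₂Φ = N₂B₁A₂ = μ₀n₁N₂A₂·I₁, giving M = μ₀n₁N₂A₂.
A₂ = πr² = π(1.470×10^-2 m)² = 6.789×10^-4 m².
M = (4π×10⁻⁷)(1410)(580)(6.789×10^-4) = 6.977×10^-4 H.

M ≈ 698 μH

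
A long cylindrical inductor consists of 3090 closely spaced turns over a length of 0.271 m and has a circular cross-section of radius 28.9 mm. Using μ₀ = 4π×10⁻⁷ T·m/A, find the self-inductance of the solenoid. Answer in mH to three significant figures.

A = πr² = π(2.890×10^-2 m)² = 2.624×10^-3 m².
For a long solenoid, L = μ₀N²A/ℓ.
L = (4π×10⁻⁷)(3090)²(2.624×10^-3)/(0.271 m) = 0.1162 H.

L ≈ 116 mH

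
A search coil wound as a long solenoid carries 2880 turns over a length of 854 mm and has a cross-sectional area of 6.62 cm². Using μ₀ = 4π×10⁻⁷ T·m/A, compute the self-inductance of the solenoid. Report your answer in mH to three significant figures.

L ≈ 8.08 mH

A = 6.62 cm² = 6.620×10^-4 m².
For a long solenoid, L = μ₀N²A/ℓ.
L = (4π×10⁻⁷)(2880)²(6.620×10^-4)/(0.854 m) = 8.080×10^-3 H.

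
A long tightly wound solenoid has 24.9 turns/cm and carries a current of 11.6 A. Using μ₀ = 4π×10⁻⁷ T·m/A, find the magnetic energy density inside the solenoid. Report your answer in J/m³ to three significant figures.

u ≈ 524 J/m³

B = μ₀nI = (4π×10⁻⁷)(2.490×10^3)(11.6) = 3.630×10^-2 T.
u = B²/(2μ₀) = (3.630×10^-2)²/(2×4π×10⁻⁷) = 524.2 J/m³.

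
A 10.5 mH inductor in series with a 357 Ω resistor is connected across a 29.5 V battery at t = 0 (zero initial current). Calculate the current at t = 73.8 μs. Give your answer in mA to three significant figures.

τ = L/R = 1.050×10^-2/357 = 2.941×10^-5 s; final current I_∞ = ε/R = 29.5/357 = 8.263×10^-2 A.
I(t) = I_∞(1 − e^(−t/τ)) with t/τ = 2.509.
I = (8.263×10^-2)(1 − e^(−2.509)) = 7.591×10^-2 A.

I ≈ 75.9 mA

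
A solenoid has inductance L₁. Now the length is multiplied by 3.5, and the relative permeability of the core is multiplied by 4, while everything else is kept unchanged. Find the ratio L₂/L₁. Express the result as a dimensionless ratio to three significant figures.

L₂/L₁ = 1.14

For a solenoid, L ∝ μᵣN²A/ℓ.
L₂/L₁ = (3.5)^-1 × (4) = 1.14.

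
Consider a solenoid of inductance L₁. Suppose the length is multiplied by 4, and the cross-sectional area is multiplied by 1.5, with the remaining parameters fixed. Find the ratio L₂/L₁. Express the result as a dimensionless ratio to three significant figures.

L₂/L₁ = 0.375

For a solenoid, L ∝ μᵣN²A/ℓ.
L₂/L₁ = (4)^-1 × (1.5) = 0.375.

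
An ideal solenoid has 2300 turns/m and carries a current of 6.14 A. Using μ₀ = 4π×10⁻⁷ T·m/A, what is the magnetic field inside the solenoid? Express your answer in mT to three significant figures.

B ≈ 17.7 mT

Inside a long solenoid, B = μ₀nI.
B = (4π×10⁻⁷)(2.300×10^3 m⁻¹)(6.14 A) = 1.7746×10^-2 T.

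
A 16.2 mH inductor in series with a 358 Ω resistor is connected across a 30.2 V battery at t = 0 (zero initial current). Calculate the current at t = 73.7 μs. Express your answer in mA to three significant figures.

I ≈ 67.8 mA

τ = L/R = 1.620×10^-2/358 = 4.525×10^-5 s; final current I_∞ = ε/R = 30.2/358 = 8.436×10^-2 A.
I(t) = I_∞(1 − e^(−t/τ)) with t/τ = 1.629.
I = (8.436×10^-2)(1 − e^(−1.629)) = 6.781×10^-2 A.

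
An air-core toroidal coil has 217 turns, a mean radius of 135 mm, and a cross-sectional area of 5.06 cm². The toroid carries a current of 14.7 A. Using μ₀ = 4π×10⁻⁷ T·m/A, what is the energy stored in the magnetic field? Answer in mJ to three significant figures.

U ≈ 3.81 mJ

L = μ₀N²A/(2πR) = (4π×10⁻⁷)(217)²(5.060×10^-4)/(2π×0.135) = 3.530×10^-5 H.
U = ½LI² = ½(3.530×10^-5)(14.7)² = 3.814×10^-3 J.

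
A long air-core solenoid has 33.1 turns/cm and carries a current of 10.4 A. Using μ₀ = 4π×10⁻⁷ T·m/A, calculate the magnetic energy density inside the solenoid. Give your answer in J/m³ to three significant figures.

B = μ₀nI = (4π×10⁻⁷)(3.310×10^3)(10.4) = 4.326×10^-2 T.
u = B²/(2μ₀) = (4.326×10^-2)²/(2×4π×10⁻⁷) = 744.6 J/m³.

u ≈ 745 J/m³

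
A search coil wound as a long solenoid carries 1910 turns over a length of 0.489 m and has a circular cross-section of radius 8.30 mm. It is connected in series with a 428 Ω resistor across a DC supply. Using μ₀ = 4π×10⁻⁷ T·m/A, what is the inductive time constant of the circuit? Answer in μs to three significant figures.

τ ≈ 4.74 μs

A = πr² = π(8.300×10^-3 m)² = 2.164×10^-4 m².
L = μ₀N²A/ℓ = (4π×10⁻⁷)(1910)²(2.164×10^-4)/(0.489) = 2.029×10^-3 H.
τ = L/R = (2.029×10^-3)/(428) = 4.741×10^-6 s.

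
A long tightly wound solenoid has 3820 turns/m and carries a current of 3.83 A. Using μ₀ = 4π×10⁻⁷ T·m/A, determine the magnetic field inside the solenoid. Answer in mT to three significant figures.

B ≈ 18.4 mT

Inside a long solenoid, B = μ₀nI.
B = (4π×10⁻⁷)(3.820×10^3 m⁻¹)(3.83 A) = 1.839×10^-2 T.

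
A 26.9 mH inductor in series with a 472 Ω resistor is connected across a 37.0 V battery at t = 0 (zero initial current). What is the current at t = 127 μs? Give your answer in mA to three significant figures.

I ≈ 69.9 mA

τ = L/R = 2.690×10^-2/472 = 5.699×10^-5 s; final current I_∞ = ε/R = 37.0/472 = 7.839×10^-2 A.
I(t) = I_∞(1 − e^(−t/τ)) with t/τ = 2.228.
I = (7.839×10^-2)(1 − e^(−2.228)) = 6.9947×10^-2 A.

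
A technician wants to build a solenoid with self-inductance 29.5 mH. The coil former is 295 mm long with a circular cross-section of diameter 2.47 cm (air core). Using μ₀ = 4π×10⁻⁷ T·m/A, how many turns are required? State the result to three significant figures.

A = π(d/2)² = π(1.235×10^-2 m)² = 4.792×10^-4 m².
From L = μ₀N²A/ℓ, N = √(Lℓ / (μ₀A)).
N = √[(2.950×10^-2)(0.295) / ((4π×10⁻⁷)×4.792×10^-4)] = √(1.445×10^7) ≈ 3801.7.

N ≈ 3800 turns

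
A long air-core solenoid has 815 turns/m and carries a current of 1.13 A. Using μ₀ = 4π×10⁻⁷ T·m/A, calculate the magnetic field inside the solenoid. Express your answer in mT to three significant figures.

Inside a long solenoid, B = μ₀nI.
B = (4π×10⁻⁷)(815 m⁻¹)(1.13 A) = 1.157×10^-3 T.

B ≈ 1.16 mT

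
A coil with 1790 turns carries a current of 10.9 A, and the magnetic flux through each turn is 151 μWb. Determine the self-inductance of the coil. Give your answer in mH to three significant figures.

L ≈ 24.8 mH

Self-inductance is defined by L = NΦ_B/I (flux linkage over current).
L = (1790)(1.510×10^-4 Wb)/(10.9 A) = 2.480×10^-2 H.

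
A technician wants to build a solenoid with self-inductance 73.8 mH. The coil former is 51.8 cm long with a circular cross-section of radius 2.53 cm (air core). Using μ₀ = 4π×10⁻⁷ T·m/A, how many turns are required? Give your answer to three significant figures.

N ≈ 3890 turns

A = πr² = π(2.530×10^-2 m)² = 2.011×10^-3 m².
From L = μ₀N²A/ℓ, N = √(Lℓ / (μ₀A)).
N = √[(7.380×10^-2)(0.518) / ((4π×10⁻⁷)×2.011×10^-3)] = √(1.513×10^7) ≈ 3889.5.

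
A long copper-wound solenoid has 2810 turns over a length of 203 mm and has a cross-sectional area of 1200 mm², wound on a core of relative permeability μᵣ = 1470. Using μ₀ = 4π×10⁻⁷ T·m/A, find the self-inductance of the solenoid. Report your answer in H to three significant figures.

A = 1200 mm² = 1.200×10^-3 m².
For a long solenoid, L = μ₀μᵣN²A/ℓ.
L = (4π×10⁻⁷)(1470)(2810)²(1.200×10^-3)/(0.203 m) = 86.22 H.

L ≈ 86.2 H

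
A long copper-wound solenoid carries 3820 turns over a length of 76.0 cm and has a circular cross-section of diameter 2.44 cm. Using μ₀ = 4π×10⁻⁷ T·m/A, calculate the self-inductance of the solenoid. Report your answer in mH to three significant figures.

L ≈ 11.3 mH

A = π(d/2)² = π(1.220×10^-2 m)² = 4.676×10^-4 m².
For a long solenoid, L = μ₀N²A/ℓ.
L = (4π×10⁻⁷)(3820)²(4.676×10^-4)/(0.76 m) = 1.128×10^-2 H.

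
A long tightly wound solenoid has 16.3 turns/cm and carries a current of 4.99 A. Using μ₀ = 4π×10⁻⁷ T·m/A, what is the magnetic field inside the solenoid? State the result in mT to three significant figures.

Inside a long solenoid, B = μ₀nI.
B = (4π×10⁻⁷)(1.630×10^3 m⁻¹)(4.99 A) = 1.022×10^-2 T.

B ≈ 10.2 mT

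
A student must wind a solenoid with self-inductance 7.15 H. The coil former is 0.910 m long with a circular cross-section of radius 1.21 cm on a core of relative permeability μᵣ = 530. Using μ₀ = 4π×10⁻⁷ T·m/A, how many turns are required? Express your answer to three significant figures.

N ≈ 4610 turns

A = πr² = π(1.210×10^-2 m)² = 4.600×10^-4 m².
From L = μ₀μᵣN²A/ℓ, N = √(Lℓ / (μ₀μᵣA)).
N = √[(7.15)(0.91) / ((4π×10⁻⁷)(530)×4.600×10^-4)] = √(2.124×10^7) ≈ 4608.6.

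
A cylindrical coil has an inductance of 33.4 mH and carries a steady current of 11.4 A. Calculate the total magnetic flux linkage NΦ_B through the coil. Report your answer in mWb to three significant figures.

NΦ_B ≈ 381 mWb

From L = NΦ_B/I, the flux linkage is NΦ_B = LI.
NΦ_B = (3.340×10^-2 H)(11.4 A) = 0.3808 Wb.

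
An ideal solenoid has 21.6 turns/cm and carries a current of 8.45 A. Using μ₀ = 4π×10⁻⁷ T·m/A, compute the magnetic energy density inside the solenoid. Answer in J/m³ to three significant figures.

u ≈ 209 J/m³

B = μ₀nI = (4π×10⁻⁷)(2.160×10^3)(8.45) = 2.294×10^-2 T.
u = B²/(2μ₀) = (2.294×10^-2)²/(2×4π×10⁻⁷) = 209.3 J/m³.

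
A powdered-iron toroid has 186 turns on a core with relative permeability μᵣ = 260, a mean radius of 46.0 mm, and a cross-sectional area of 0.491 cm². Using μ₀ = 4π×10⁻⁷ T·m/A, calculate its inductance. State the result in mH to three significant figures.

For a thin toroid, L = μ₀μᵣN²A/(2πR).
L = (4π×10⁻⁷)(260)(186)²(4.910×10^-5) / (2π×4.600×10^-2 m) = 1.920×10^-3 H.

L ≈ 1.92 mH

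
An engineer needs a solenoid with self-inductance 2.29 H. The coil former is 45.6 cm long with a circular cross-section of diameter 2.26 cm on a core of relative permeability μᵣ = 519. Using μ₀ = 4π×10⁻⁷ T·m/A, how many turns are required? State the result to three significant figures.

N ≈ 2000 turns

A = π(d/2)² = π(1.130×10^-2 m)² = 4.011×10^-4 m².
From L = μ₀μᵣN²A/ℓ, N = √(Lℓ / (μ₀μᵣA)).
N = √[(2.29)(0.456) / ((4π×10⁻⁷)(519)×4.011×10^-4)] = √(3.991×10^6) ≈ 1997.8.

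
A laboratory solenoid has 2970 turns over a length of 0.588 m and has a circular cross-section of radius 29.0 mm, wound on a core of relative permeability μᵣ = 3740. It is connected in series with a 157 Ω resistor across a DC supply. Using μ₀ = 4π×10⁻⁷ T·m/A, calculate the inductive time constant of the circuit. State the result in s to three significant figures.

τ ≈ 1.19 s

A = πr² = π(2.900×10^-2 m)² = 2.642×10^-3 m².
L = μ₀μᵣN²A/ℓ = (4π×10⁻⁷)(3740)(2970)²(2.642×10^-3)/(0.588) = 186.3 H.
τ = L/R = (186.3)/(157) = 1.186 s.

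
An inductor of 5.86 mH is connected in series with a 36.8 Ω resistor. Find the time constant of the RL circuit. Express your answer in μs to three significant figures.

τ ≈ 159 μs

τ = L/R = (5.860×10^-3 H)/(36.8 Ω) = 1.592×10^-4 s.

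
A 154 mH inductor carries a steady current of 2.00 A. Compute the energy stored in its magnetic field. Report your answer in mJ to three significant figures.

U ≈ 308 mJ

Stored magnetic energy: U = ½LI².
U = ½(0.154 H)(2.00 A)² = 0.308 J.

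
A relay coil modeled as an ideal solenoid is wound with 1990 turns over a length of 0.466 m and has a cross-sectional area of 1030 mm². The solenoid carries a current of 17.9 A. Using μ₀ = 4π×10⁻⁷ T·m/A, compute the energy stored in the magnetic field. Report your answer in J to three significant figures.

A = 1030 mm² = 1.030×10^-3 m².
L = μ₀N²A/ℓ = (4π×10⁻⁷)(1990)²(1.030×10^-3)/(0.466) = 1.100×10^-2 H.
U = ½LI² = ½(1.100×10^-2)(17.9)² = 1.762 J.

U ≈ 1.76 J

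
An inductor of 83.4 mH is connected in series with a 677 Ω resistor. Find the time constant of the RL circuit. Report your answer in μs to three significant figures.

τ ≈ 123 μs

τ = L/R = (8.340×10^-2 H)/(677 Ω) = 1.232×10^-4 s.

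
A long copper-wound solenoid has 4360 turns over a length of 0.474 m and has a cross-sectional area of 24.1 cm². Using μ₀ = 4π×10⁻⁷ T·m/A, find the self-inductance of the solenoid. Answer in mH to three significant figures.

A = 24.1 cm² = 2.410×10^-3 m².
For a long solenoid, L = μ₀N²A/ℓ.
L = (4π×10⁻⁷)(4360)²(2.410×10^-3)/(0.474 m) = 0.12146 H.

L ≈ 121 mH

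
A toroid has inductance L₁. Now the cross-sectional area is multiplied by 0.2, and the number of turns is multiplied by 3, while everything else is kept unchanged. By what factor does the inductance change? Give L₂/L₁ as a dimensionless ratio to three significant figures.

For a toroid, L ∝ μᵣN²A/R.
L₂/L₁ = (0.2) × (3)^2 = 1.80.

L₂/L₁ = 1.80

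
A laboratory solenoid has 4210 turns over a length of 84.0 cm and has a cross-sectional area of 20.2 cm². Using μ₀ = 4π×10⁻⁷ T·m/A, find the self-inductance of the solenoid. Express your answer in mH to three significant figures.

L ≈ 53.6 mH

A = 20.2 cm² = 2.020×10^-3 m².
For a long solenoid, L = μ₀N²A/ℓ.
L = (4π×10⁻⁷)(4210)²(2.020×10^-3)/(0.84 m) = 5.356×10^-2 H.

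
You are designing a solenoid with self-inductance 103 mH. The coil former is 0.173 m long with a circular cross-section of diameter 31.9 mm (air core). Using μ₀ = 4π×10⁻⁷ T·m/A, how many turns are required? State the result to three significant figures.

A = π(d/2)² = π(1.595×10^-2 m)² = 7.992×10^-4 m².
From L = μ₀N²A/ℓ, N = √(Lℓ / (μ₀A)).
N = √[(0.103)(0.173) / ((4π×10⁻⁷)×7.992×10^-4)] = √(1.774×10^7) ≈ 4212.1.

N ≈ 4210 turns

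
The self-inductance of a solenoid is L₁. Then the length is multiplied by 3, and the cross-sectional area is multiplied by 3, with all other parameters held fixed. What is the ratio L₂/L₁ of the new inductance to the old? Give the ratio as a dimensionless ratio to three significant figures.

For a solenoid, L ∝ μᵣN²A/ℓ.
L₂/L₁ = (3)^-1 × (3) = 1.00.

L₂/L₁ = 1.00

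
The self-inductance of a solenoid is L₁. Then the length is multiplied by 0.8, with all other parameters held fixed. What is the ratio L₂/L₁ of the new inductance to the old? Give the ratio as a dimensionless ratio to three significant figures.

For a solenoid, L ∝ μᵣN²A/ℓ.
L₂/L₁ = (0.8)^-1 = 1.25.

L₂/L₁ = 1.25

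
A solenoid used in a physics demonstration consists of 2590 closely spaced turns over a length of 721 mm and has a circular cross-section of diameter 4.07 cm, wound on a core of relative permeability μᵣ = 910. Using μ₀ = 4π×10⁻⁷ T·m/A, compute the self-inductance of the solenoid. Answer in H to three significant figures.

L ≈ 13.8 H

A = π(d/2)² = π(2.035×10^-2 m)² = 1.301×10^-3 m².
For a long solenoid, L = μ₀μᵣN²A/ℓ.
L = (4π×10⁻⁷)(910)(2590)²(1.301×10^-3)/(0.721 m) = 13.84 H.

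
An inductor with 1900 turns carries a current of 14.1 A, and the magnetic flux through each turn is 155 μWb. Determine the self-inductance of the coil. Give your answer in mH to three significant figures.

Self-inductance is defined by L = NΦ_B/I (flux linkage over current).
L = (1900)(1.550×10^-4 Wb)/(14.1 A) = 2.089×10^-2 H.

L ≈ 20.9 mH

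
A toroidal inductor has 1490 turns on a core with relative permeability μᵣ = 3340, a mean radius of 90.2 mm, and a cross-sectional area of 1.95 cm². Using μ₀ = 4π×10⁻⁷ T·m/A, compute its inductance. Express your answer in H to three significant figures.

L ≈ 3.21 H

For a thin toroid, L = μ₀μᵣN²A/(2πR).
L = (4π×10⁻⁷)(3340)(1490)²(1.950×10^-4) / (2π×9.020×10^-2 m) = 3.206 H.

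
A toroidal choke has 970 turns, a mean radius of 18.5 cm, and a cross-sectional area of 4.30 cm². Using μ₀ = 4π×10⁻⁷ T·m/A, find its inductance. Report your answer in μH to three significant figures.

For a thin toroid, L = μ₀N²A/(2πR).
L = (4π×10⁻⁷)(970)²(4.300×10^-4) / (2π×0.185 m) = 4.374×10^-4 H.

L ≈ 437 μH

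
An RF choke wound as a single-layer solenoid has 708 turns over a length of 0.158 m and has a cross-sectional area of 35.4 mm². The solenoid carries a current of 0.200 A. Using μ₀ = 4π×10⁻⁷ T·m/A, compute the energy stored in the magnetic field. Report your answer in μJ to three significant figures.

A = 35.4 mm² = 3.540×10^-5 m².
L = μ₀N²A/ℓ = (4π×10⁻⁷)(708)²(3.540×10^-5)/(0.158) = 1.411×10^-4 H.
U = ½LI² = ½(1.411×10^-4)(0.200)² = 2.823×10^-6 J.

U ≈ 2.82 μJ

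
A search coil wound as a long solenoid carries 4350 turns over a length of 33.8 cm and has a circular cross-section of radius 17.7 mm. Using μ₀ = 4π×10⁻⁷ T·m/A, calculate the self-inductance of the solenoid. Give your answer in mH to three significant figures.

L ≈ 69.2 mH

A = πr² = π(1.770×10^-2 m)² = 9.842×10^-4 m².
For a long solenoid, L = μ₀N²A/ℓ.
L = (4π×10⁻⁷)(4350)²(9.842×10^-4)/(0.338 m) = 6.924×10^-2 H.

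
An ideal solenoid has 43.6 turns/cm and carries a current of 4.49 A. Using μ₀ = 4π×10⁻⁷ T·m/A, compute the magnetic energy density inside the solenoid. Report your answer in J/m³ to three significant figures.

B = μ₀nI = (4π×10⁻⁷)(4.360×10^3)(4.49) = 2.460×10^-2 T.
u = B²/(2μ₀) = (2.460×10^-2)²/(2×4π×10⁻⁷) = 240.8 J/m³.

u ≈ 241 J/m³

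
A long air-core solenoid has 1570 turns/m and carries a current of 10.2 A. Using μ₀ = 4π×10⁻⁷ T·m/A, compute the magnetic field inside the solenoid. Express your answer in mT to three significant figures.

B ≈ 20.1 mT

Inside a long solenoid, B = μ₀nI.
B = (4π×10⁻⁷)(1.570×10^3 m⁻¹)(10.2 A) = 2.012×10^-2 T.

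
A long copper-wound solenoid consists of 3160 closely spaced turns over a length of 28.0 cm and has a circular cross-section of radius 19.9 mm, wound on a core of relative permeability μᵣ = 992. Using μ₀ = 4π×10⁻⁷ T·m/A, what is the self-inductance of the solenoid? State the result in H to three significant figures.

L ≈ 55.3 H

A = πr² = π(1.990×10^-2 m)² = 1.244×10^-3 m².
For a long solenoid, L = μ₀μᵣN²A/ℓ.
L = (4π×10⁻⁷)(992)(3160)²(1.244×10^-3)/(0.28 m) = 55.31 H.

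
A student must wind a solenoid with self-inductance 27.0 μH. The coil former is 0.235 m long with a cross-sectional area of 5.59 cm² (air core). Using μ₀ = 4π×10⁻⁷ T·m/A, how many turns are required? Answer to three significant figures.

N ≈ 95 turns

A = 5.59 cm² = 5.590×10^-4 m².
From L = μ₀N²A/ℓ, N = √(Lℓ / (μ₀A)).
N = √[(2.700×10^-5)(0.235) / ((4π×10⁻⁷)×5.590×10^-4)] = √(9.033×10^3) ≈ 95.0.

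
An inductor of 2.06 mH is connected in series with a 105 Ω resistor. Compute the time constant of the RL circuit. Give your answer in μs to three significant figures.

τ ≈ 19.6 μs

τ = L/R = (2.060×10^-3 H)/(105 Ω) = 1.962×10^-5 s.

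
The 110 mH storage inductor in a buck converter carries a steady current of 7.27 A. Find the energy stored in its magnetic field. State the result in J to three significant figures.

Stored magnetic energy: U = ½LI².
U = ½(0.11 H)(7.27 A)² = 2.907 J.

U ≈ 2.91 J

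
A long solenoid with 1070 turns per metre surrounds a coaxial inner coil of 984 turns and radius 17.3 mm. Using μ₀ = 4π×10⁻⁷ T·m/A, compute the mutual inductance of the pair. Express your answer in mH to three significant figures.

M ≈ 1.24 mH

The outer solenoid produces a uniform field B₁ = μ₀n₁I₁ across the inner coil,
so the flux linkage is N₂Φ = N₂B₁A₂ = μ₀n₁N₂A₂·I₁, giving M = μ₀n₁N₂A₂.
A₂ = πr² = π(1.730×10^-2 m)² = 9.402×10^-4 m².
M = (4π×10⁻⁷)(1070)(984)(9.402×10^-4) = 1.244×10^-3 H.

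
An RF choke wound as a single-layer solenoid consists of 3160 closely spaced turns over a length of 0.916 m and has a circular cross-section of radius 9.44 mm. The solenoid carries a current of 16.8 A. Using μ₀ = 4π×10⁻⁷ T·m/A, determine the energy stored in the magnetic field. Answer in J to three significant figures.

A = πr² = π(9.440×10^-3 m)² = 2.800×10^-4 m².
L = μ₀N²A/ℓ = (4π×10⁻⁷)(3160)²(2.800×10^-4)/(0.916) = 3.835×10^-3 H.
U = ½LI² = ½(3.835×10^-3)(16.8)² = 0.5412 J.

U ≈ 0.541 J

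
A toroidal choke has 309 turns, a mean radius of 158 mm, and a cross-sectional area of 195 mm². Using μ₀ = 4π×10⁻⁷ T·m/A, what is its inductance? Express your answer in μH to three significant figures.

L ≈ 23.6 μH

For a thin toroid, L = μ₀N²A/(2πR).
L = (4π×10⁻⁷)(309)²(1.950×10^-4) / (2π×0.158 m) = 2.357×10^-5 H.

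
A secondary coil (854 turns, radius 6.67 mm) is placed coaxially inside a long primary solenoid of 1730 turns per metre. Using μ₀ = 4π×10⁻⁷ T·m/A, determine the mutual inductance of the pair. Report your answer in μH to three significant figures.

M ≈ 259 μH

The outer solenoid produces a uniform field B₁ = μ₀n₁I₁ across the inner coil,
so the flux linkage is N₂Φ = N₂B₁A₂ = μ₀n₁N₂A₂·I₁, giving M = μ₀n₁N₂A₂.
A₂ = πr² = π(6.670×10^-3 m)² = 1.398×10^-4 m².
M = (4π×10⁻⁷)(1730)(854)(1.398×10^-4) = 2.5949×10^-4 H.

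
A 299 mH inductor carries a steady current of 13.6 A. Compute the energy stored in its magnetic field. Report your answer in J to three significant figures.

U ≈ 27.7 J

Stored magnetic energy: U = ½LI².
U = ½(0.299 H)(13.6 A)² = 27.65 J.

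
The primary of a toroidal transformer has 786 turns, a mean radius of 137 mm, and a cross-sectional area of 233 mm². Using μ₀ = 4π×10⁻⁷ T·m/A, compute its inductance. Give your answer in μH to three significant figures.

For a thin toroid, L = μ₀N²A/(2πR).
L = (4π×10⁻⁷)(786)²(2.330×10^-4) / (2π×0.137 m) = 2.101×10^-4 H.

L ≈ 210 μH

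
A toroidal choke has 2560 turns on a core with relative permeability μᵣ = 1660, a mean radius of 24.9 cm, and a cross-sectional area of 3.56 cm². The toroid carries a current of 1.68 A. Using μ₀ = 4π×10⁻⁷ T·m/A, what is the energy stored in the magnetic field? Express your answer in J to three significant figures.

U ≈ 4.39 J

L = μ₀μᵣN²A/(2πR) = (4π×10⁻⁷)(1660)(2560)²(3.560×10^-4)/(2π×0.249) = 3.111 H.
U = ½LI² = ½(3.111)(1.68)² = 4.39 J.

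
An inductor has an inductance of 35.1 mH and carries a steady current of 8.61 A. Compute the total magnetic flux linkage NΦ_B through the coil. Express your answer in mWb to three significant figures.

NΦ_B ≈ 302 mWb

From L = NΦ_B/I, the flux linkage is NΦ_B = LI.
NΦ_B = (3.510×10^-2 H)(8.61 A) = 0.3022 Wb.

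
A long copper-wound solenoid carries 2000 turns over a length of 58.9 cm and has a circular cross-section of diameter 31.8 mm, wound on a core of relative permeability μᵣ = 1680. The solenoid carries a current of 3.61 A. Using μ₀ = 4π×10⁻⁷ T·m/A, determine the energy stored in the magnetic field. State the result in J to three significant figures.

U ≈ 74.2 J

A = π(d/2)² = π(1.590×10^-2 m)² = 7.942×10^-4 m².
L = μ₀μᵣN²A/ℓ = (4π×10⁻⁷)(1680)(2000)²(7.942×10^-4)/(0.589) = 11.39 H.
U = ½LI² = ½(11.39)(3.61)² = 74.2 J.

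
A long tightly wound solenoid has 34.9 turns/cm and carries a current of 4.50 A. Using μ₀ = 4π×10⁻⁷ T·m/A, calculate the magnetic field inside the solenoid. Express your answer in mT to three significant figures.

Inside a long solenoid, B = μ₀nI.
B = (4π×10⁻⁷)(3.490×10^3 m⁻¹)(4.50 A) = 1.974×10^-2 T.

B ≈ 19.7 mT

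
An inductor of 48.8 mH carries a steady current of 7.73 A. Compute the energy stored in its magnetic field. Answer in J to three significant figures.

U ≈ 1.46 J

Stored magnetic energy: U = ½LI².
U = ½(4.880×10^-2 H)(7.73 A)² = 1.458 J.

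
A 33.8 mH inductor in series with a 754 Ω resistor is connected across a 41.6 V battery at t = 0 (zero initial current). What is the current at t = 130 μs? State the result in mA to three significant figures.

τ = L/R = 3.380×10^-2/754 = 4.483×10^-5 s; final current I_∞ = ε/R = 41.6/754 = 5.517×10^-2 A.
I(t) = I_∞(1 − e^(−t/τ)) with t/τ = 2.900.
I = (5.517×10^-2)(1 − e^(−2.900)) = 5.214×10^-2 A.

I ≈ 52.1 mA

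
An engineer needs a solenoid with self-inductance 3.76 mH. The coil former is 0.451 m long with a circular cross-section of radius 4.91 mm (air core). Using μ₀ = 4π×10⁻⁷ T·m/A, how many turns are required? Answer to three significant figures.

N ≈ 4220 turns

A = πr² = π(4.910×10^-3 m)² = 7.574×10^-5 m².
From L = μ₀N²A/ℓ, N = √(Lℓ / (μ₀A)).
N = √[(3.760×10^-3)(0.451) / ((4π×10⁻⁷)×7.574×10^-5)] = √(1.782×10^7) ≈ 4221.1.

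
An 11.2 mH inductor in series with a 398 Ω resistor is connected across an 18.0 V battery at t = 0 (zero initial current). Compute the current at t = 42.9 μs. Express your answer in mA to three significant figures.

I ≈ 35.4 mA

τ = L/R = 1.120×10^-2/398 = 2.814×10^-5 s; final current I_∞ = ε/R = 18.0/398 = 4.523×10^-2 A.
I(t) = I_∞(1 − e^(−t/τ)) with t/τ = 1.524.
I = (4.523×10^-2)(1 − e^(−1.524)) = 3.538×10^-2 A.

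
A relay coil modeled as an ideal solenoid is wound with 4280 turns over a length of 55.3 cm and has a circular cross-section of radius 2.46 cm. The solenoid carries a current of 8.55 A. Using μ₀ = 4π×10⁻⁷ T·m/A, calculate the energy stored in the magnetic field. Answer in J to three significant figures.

U ≈ 2.89 J

A = πr² = π(2.460×10^-2 m)² = 1.901×10^-3 m².
L = μ₀N²A/ℓ = (4π×10⁻⁷)(4280)²(1.901×10^-3)/(0.553) = 7.914×10^-2 H.
U = ½LI² = ½(7.914×10^-2)(8.55)² = 2.893 J.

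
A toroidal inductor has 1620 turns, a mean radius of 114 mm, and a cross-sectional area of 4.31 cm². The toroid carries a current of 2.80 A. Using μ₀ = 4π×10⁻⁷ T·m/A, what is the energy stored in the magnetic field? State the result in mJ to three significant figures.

L = μ₀N²A/(2πR) = (4π×10⁻⁷)(1620)²(4.310×10^-4)/(2π×0.114) = 1.984×10^-3 H.
U = ½LI² = ½(1.984×10^-3)(2.80)² = 7.779×10^-3 J.

U ≈ 7.78 mJ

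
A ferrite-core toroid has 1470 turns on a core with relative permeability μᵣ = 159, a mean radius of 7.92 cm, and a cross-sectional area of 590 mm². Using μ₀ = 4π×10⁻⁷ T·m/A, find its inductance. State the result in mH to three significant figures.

L ≈ 512 mH

For a thin toroid, L = μ₀μᵣN²A/(2πR).
L = (4π×10⁻⁷)(159)(1470)²(5.900×10^-4) / (2π×7.920×10^-2 m) = 0.5119 H.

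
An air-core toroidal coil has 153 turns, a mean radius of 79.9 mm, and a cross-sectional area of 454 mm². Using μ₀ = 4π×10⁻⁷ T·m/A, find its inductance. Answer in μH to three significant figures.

L ≈ 26.6 μH

For a thin toroid, L = μ₀N²A/(2πR).
L = (4π×10⁻⁷)(153)²(4.540×10^-4) / (2π×7.990×10^-2 m) = 2.660×10^-5 H.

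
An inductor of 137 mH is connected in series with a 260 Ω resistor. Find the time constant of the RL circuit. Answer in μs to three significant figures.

τ ≈ 527 μs

τ = L/R = (0.137 H)/(260 Ω) = 5.269×10^-4 s.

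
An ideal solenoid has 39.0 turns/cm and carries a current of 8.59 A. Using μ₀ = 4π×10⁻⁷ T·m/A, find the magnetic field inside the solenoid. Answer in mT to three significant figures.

B ≈ 42.1 mT

Inside a long solenoid, B = μ₀nI.
B = (4π×10⁻⁷)(3.900×10^3 m⁻¹)(8.59 A) = 4.210×10^-2 T.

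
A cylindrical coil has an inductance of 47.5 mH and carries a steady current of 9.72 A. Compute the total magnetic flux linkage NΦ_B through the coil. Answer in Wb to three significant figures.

From L = NΦ_B/I, the flux linkage is NΦ_B = LI.
NΦ_B = (4.750×10^-2 H)(9.72 A) = 0.4617 Wb.

NΦ_B ≈ 0.462 Wb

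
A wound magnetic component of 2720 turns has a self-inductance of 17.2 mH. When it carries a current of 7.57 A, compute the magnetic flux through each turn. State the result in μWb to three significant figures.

Φ_B ≈ 47.9 μWb

From L = NΦ_B/I, the flux per turn is Φ_B = LI/N.
Φ_B = (1.720×10^-2 H)(7.57 A)/2720 = 4.787×10^-5 Wb.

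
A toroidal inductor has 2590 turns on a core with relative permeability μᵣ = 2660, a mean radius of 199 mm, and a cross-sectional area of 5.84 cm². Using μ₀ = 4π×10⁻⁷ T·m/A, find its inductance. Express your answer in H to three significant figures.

L ≈ 10.5 H

For a thin toroid, L = μ₀μᵣN²A/(2πR).
L = (4π×10⁻⁷)(2660)(2590)²(5.840×10^-4) / (2π×0.199 m) = 10.47 H.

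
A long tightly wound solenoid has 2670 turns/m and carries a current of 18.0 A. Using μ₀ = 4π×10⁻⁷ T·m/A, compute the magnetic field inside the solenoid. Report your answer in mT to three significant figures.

B ≈ 60.4 mT

Inside a long solenoid, B = μ₀nI.
B = (4π×10⁻⁷)(2.670×10^3 m⁻¹)(18.0 A) = 6.039×10^-2 T.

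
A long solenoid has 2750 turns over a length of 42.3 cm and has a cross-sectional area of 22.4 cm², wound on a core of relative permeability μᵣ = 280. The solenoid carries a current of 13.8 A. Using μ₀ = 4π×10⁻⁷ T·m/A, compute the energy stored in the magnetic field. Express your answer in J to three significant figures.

U ≈ 1340 J

A = 22.4 cm² = 2.240×10^-3 m².
L = μ₀μᵣN²A/ℓ = (4π×10⁻⁷)(280)(2750)²(2.240×10^-3)/(0.423) = 14.09 H.
U = ½LI² = ½(14.09)(13.8)² = 1.342×10^3 J.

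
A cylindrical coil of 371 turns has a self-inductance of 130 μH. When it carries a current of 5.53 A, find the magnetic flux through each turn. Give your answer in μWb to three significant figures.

From L = NΦ_B/I, the flux per turn is Φ_B = LI/N.
Φ_B = (1.300×10^-4 H)(5.53 A)/371 = 1.938×10^-6 Wb.

Φ_B ≈ 1.94 μWb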